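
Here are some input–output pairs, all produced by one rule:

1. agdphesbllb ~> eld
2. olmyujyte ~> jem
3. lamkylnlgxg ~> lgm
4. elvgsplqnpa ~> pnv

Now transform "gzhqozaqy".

zyh

In each case the input is transformed by: keep one character in every 3, starting at position 3 (positions 3rd, 6th, 9th, ...), then move the first character to the end.
For "gzhqozaqy" the result is "zyh".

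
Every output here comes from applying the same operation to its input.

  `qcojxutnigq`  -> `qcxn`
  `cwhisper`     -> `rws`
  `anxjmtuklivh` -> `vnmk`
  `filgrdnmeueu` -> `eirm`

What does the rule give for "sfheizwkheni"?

In each case the input is transformed by: keep one character in every 3, starting at position 2 (positions 2nd, 5th, 8th, ...), then move the last character to the front.
"sfheizwkheni" → "nfik".
(Check on "qcojxutnigq": → "cxnq" → "qcxn" ✓)

nfik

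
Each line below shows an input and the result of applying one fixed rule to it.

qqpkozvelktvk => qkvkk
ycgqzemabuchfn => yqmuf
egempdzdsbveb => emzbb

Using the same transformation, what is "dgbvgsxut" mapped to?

Rule — keep one character in every 3, starting at position 1 (positions 1st, 4th, 7th, ...).
Applying that to "dgbvgsxut" gives "dvx".

dvx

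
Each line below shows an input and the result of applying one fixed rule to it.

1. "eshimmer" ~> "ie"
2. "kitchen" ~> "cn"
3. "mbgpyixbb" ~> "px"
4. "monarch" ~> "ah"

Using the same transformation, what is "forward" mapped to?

wd

Rule — keep one character in every 3, starting at position 1 (positions 1st, 4th, 7th, ...), then delete the first character.
Applying both steps to "forward": "fwd", then "wd".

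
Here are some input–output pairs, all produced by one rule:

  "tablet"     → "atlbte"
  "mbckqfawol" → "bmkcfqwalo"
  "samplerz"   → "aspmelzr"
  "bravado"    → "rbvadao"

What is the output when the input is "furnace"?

In each case the input is transformed by: swap each adjacent pair of characters (1↔2, 3↔4, ...).
So "furnace" becomes "ufnrcae".

ufnrcae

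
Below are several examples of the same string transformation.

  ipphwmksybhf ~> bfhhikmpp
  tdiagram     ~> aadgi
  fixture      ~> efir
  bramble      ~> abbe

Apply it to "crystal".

What's happening: sort the characters into alphabetical order, then delete the last 3 characters.
On "crystal": the first step gives "aclrsty", and the second then gives "aclr".

aclr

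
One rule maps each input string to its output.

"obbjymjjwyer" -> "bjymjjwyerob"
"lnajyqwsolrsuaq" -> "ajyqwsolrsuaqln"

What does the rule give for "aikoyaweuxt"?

koyaweuxtai

The pattern: move the first 2 characters to the end (rotate left by 2).
Applying that to "aikoyaweuxt" gives "koyaweuxtai".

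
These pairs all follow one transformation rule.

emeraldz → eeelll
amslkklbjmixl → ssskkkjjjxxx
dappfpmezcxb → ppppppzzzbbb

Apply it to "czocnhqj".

In each case the input is transformed by: keep one character in every 3, starting at position 3 (positions 3rd, 6th, 9th, ...), then repeat every character 3 times.
Starting from "czocnhqj": after the first operation, "oh"; after the second, "ooohhh".

ooohhh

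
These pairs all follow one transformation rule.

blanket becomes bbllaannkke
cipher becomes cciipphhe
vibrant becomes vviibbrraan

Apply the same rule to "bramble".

bbrraammbbl

The pattern: double every character, then delete the last 3 characters.
Applying both steps to "bramble": "bbrraammbbllee", then "bbrraammbbl".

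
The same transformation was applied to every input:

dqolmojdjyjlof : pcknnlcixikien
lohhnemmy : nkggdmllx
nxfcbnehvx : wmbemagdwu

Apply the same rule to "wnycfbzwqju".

mvbxaevyipt

In each case the input is transformed by: shift every letter 1 place backward in the alphabet (wrapping around), then swap each adjacent pair of characters (1↔2, 3↔4, ...).
On "wnycfbzwqju": the first step gives "vmxbeayvpit", and the second then gives "mvbxaevyipt".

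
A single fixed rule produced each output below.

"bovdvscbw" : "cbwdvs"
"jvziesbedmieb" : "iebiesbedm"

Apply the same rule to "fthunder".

derun

Rule — delete the first 3 characters, then move the last 3 characters to the front (rotate right by 3).
Working it through for "fthunder": intermediate "under", final "derun".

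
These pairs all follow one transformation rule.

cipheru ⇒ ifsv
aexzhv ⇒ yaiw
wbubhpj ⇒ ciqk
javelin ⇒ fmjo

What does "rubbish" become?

cjti

The transformation: shift every letter 1 place forward in the alphabet (wrapping around), then keep only the last 4 characters.
Starting from "rubbish": after the first operation, "svccjti"; after the second, "cjti".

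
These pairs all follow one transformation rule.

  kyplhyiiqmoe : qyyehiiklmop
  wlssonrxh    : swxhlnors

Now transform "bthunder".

Each output is the input with this applied: sort the characters into alphabetical order, then move the last 3 characters to the front (rotate right by 3).
Starting from "bthunder": after the first operation, "bdehnrtu"; after the second, "rtubdehn".

rtubdehn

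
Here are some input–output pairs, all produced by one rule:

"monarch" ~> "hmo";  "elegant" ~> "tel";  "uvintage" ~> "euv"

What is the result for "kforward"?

The transformation: move the first 2 characters to the end (rotate left by 2), then keep only the last 3 characters.
Working it through for "kforward": intermediate "orwardkf", final "dkf".

dkf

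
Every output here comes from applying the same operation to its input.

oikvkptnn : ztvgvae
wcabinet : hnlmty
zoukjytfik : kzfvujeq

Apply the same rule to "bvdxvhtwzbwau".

mgoigsehkmh

What's happening: delete the last 2 characters, then shift every letter 11 places forward in the alphabet (wrapping around).
So "bvdxvhtwzbwau" becomes "mgoigsehkmh".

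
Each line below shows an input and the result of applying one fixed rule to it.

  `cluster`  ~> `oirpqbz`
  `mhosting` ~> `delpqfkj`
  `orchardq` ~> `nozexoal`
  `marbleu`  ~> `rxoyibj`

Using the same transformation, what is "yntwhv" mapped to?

skqtev

Each output is the input with this applied: swap the first and last characters, then shift every letter 3 places backward in the alphabet (wrapping around).
Working it through for "yntwhv": intermediate "vntwhy", final "skqtev".
(Check on "marbleu": → "uarblem" → "rxoyibj" ✓)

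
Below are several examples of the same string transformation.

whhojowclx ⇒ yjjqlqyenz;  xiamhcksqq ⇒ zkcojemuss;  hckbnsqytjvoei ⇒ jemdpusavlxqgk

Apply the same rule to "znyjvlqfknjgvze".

bpalxnshmplixbg

Rule — shift every letter 2 places forward in the alphabet (wrapping around).
Doing the same to "znyjvlqfknjgvze": "bpalxnshmplixbg".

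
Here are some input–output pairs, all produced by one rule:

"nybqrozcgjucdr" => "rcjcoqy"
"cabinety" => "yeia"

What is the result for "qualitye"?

etlu

What's happening: reverse the string, then keep every other character starting from the first (positions 1st, 3rd, 5th, ...).
"qualitye" → "etlu".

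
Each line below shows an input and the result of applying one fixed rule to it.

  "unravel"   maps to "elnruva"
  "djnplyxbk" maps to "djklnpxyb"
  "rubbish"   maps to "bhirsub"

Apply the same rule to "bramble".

Rule — sort the characters into alphabetical order, then move the first character to the end.
On "bramble": the first step gives "abbelmr", and the second then gives "bbelmra".
(Check on "unravel": → "aelnruv" → "elnruva" ✓)

bbelmra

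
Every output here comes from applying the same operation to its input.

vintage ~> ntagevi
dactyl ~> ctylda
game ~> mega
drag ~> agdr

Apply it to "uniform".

The rule is to move the first 2 characters to the end (rotate left by 2).
"uniform" → "iformun".

iformun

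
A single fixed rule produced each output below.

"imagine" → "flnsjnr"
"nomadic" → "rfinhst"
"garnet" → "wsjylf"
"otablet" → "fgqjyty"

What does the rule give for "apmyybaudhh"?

What's happening: move the first 2 characters to the end (rotate left by 2), then shift every letter 5 places forward in the alphabet (wrapping around).
On "apmyybaudhh": the first step gives "myybaudhhap", and the second then gives "rddgfzimmfu".

rddgfzimmfu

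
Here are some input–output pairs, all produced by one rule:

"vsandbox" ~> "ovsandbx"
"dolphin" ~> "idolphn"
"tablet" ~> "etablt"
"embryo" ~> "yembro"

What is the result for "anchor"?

The transformation: move the last character to the front, then swap the first and last characters.
On "anchor": the first step gives "rancho", and the second then gives "oanchr".

oanchr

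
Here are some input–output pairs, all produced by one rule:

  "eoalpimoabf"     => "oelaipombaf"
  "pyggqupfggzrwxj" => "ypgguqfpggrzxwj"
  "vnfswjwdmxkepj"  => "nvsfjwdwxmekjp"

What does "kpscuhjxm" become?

The pattern: swap each adjacent pair of characters (1↔2, 3↔4, ...).
So "kpscuhjxm" becomes "pkcshuxjm".

pkcshuxjm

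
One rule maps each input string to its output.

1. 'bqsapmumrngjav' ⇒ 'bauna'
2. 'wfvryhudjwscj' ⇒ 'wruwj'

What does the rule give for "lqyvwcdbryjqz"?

lvdyz

What's happening: keep one character in every 3, starting at position 1 (positions 1st, 4th, 7th, ...).
For "lqyvwcdbryjqz" the result is "lvdyz".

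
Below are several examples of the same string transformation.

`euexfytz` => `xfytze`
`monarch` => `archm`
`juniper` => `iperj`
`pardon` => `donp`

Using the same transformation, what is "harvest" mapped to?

vesth

In each case the input is transformed by: move the first character to the end, then delete the first 2 characters.
On "harvest": the first step gives "arvesth", and the second then gives "vesth".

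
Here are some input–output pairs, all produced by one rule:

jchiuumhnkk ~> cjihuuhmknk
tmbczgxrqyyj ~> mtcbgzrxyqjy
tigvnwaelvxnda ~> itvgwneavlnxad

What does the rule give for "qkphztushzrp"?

Looking at the pairs, the operation is to swap each adjacent pair of characters (1↔2, 3↔4, ...).
For "qkphztushzrp" the result is "kqhptzsuzhpr".

kqhptzsuzhpr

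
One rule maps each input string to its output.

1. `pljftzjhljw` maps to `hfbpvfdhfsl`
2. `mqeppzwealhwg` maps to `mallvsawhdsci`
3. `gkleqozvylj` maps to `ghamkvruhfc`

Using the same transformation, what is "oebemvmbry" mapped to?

axairixnuk

The pattern: shift every letter 4 places backward in the alphabet (wrapping around), then move the first character to the end.
Applying both steps to "oebemvmbry": "kaxairixnu", then "axairixnuk".
(Check on "pljftzjhljw": → "lhfbpvfdhfs" → "hfbpvfdhfsl" ✓)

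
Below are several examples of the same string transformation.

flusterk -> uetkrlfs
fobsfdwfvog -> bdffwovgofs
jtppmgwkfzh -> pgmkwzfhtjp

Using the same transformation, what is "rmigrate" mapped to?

The pattern: swap each adjacent pair of characters (1↔2, 3↔4, ...), then move the first 3 characters to the end (rotate left by 3).
Applying both steps to "rmigrate": "mrgiaret", then "iaretmrg".

iaretmrg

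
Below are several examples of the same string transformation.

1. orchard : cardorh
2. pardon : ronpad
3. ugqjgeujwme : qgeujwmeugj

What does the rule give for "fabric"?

The transformation: move the first 3 characters to the end (rotate left by 3), then swap the first and last characters.
For "fabric", step one produces "ricfab"; step two turns that into "bicfar".

bicfar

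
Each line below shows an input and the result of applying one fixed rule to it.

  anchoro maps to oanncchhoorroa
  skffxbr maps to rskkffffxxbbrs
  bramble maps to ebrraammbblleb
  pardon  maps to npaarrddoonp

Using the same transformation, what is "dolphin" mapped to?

ndoollpphhiind

The transformation: double every character, then swap the first and last characters.
So "dolphin" becomes "ndoollpphhiind".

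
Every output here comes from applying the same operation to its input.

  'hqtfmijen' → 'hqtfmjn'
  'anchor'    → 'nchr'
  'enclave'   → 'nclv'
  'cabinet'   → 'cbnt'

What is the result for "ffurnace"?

Each output is the input with this applied: remove every vowel.
On "ffurnace" that produces "ffrnc".

ffrnc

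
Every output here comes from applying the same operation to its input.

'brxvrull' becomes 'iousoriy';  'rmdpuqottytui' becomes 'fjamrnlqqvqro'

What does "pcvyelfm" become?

jzsvbicm

Rule — shift every letter 3 places backward in the alphabet (wrapping around), then swap the first and last characters.
Applying both steps to "pcvyelfm": "mzsvbicj", then "jzsvbicm".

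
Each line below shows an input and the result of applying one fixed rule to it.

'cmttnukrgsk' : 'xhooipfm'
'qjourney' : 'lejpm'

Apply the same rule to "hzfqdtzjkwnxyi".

The pattern: shift every letter 5 places backward in the alphabet (wrapping around), then delete the last 3 characters.
On "hzfqdtzjkwnxyi": the first step gives "cualyouefristd", and the second then gives "cualyouefri".

cualyouefri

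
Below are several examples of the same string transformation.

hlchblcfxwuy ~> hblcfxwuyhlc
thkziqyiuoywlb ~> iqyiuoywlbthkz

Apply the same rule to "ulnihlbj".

lnihlbju

In each case the input is transformed by: move the last 3 characters to the front (rotate right by 3), then swap the front and back halves of the string.
For "ulnihlbj", step one produces "lbjulnih"; step two turns that into "lnihlbju".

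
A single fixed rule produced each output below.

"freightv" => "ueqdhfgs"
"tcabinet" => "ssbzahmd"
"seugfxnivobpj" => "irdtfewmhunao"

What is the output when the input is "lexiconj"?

ikdwhbnm

The transformation: shift every letter 1 place backward in the alphabet (wrapping around), then move the last character to the front.
For "lexiconj", step one produces "kdwhbnmi"; step two turns that into "ikdwhbnm".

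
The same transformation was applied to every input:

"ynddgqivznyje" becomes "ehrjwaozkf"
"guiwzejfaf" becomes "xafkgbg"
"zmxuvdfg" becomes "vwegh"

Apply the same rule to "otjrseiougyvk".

Looking at the pairs, the operation is to delete the first 3 characters, then shift every letter 1 place forward in the alphabet (wrapping around).
Working it through for "otjrseiougyvk": intermediate "rseiougyvk", final "stfjpvhzwl".
(Check on "guiwzejfaf": → "wzejfaf" → "xafkgbg" ✓)

stfjpvhzwl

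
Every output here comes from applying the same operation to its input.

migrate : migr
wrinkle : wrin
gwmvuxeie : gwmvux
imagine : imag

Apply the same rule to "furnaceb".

furna

Looking at the pairs, the operation is to delete the last 3 characters.
For "furnaceb" the result is "furna".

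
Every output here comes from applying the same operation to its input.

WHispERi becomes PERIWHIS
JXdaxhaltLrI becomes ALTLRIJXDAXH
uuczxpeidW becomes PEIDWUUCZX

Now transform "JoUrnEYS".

Looking at the pairs, the operation is to swap the front and back halves of the string, then convert every letter to uppercase.
Applying both steps to "JoUrnEYS": "nEYSJoUr", then "NEYSJOUR".

NEYSJOUR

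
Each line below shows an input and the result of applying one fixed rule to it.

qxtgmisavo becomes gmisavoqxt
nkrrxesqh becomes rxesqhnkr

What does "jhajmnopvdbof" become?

jmnopvdbofjha

Looking at the pairs, the operation is to move the first 3 characters to the end (rotate left by 3).
So "jhajmnopvdbof" becomes "jmnopvdbofjha".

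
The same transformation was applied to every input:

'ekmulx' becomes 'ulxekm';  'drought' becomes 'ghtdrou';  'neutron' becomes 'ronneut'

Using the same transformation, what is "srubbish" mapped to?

ishsrubb

What's happening: move the last 3 characters to the front (rotate right by 3).
For "srubbish" the result is "ishsrubb".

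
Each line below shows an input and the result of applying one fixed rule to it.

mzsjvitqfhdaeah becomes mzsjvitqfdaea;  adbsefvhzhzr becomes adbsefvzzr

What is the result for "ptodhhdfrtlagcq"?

Looking at the pairs, the operation is to remove every "h".
Applying that to "ptodhhdfrtlagcq" gives "ptoddfrtlagcq".

ptoddfrtlagcq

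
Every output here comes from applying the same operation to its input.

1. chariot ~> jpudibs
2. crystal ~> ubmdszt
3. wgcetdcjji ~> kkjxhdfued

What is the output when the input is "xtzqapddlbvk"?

cwlyuarbqeem

The transformation: move the last 3 characters to the front (rotate right by 3), then shift every letter 1 place forward in the alphabet (wrapping around).
On "xtzqapddlbvk": the first step gives "bvkxtzqapddl", and the second then gives "cwlyuarbqeem".
(Check on "chariot": → "iotchar" → "jpudibs" ✓)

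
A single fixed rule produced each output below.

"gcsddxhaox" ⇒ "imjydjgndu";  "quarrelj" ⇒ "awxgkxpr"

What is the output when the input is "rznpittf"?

What's happening: shift every letter 6 places forward in the alphabet (wrapping around), then swap each adjacent pair of characters (1↔2, 3↔4, ...).
On "rznpittf": the first step gives "xftvozzl", and the second then gives "fxvtzolz".

fxvtzolz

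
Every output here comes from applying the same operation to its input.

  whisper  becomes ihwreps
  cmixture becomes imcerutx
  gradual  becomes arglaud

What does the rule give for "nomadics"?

What's happening: move the first 3 characters to the end (rotate left by 3), then reverse the string.
Applying both steps to "nomadics": "adicsnom", then "monscida".

monscida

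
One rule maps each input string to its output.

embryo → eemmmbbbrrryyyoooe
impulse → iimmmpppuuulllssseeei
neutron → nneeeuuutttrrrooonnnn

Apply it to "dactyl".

The pattern: repeat every character 3 times, then move the first character to the end.
"dactyl" → "dddaaaccctttyyylll" → "ddaaaccctttyyyllld".

ddaaaccctttyyyllld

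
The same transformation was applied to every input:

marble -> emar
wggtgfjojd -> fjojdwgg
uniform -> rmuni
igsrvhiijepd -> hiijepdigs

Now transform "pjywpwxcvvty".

The rule is to move the first 3 characters to the end (rotate left by 3), then delete the first 2 characters.
Applying both steps to "pjywpwxcvvty": "wpwxcvvtypjy", then "wxcvvtypjy".

wxcvvtypjy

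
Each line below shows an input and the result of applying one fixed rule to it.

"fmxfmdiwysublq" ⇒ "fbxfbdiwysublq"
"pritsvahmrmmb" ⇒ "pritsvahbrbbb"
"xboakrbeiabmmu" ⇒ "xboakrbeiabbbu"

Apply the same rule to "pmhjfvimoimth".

In each case the input is transformed by: replace every "m" with "b".
Doing the same to "pmhjfvimoimth": "pbhjfviboibth".

pbhjfviboibth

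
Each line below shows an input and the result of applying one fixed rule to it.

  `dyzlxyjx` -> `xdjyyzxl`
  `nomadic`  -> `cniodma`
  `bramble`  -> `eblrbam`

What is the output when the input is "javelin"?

njialve

Rule — reverse the string, then take characters alternately from the front and the back (1st, last, 2nd, 2nd-last, ...).
Applying both steps to "javelin": "nilevaj", then "njialve".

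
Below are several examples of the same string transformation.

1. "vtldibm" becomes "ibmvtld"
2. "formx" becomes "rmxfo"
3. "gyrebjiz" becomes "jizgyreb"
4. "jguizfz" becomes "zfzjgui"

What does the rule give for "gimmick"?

ickgimm

The pattern: move the last 3 characters to the front (rotate right by 3).
Applying that to "gimmick" gives "ickgimm".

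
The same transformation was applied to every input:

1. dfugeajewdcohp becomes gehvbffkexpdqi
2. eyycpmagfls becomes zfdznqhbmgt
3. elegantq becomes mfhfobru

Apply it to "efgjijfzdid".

What's happening: shift every letter 1 place forward in the alphabet (wrapping around), then swap each adjacent pair of characters (1↔2, 3↔4, ...).
"efgjijfzdid" → "fghkjkgaeje" → "gfkhkjagjee".

gfkhkjagjee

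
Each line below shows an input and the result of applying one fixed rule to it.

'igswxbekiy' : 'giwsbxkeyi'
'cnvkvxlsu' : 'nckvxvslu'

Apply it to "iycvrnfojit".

yivcnrofijt

Looking at the pairs, the operation is to swap each adjacent pair of characters (1↔2, 3↔4, ...).
On "iycvrnfojit" that produces "yivcnrofijt".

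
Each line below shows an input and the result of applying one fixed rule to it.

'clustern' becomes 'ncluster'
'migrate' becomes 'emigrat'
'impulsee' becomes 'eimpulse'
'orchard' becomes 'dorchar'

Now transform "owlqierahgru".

uowlqierahgr

In each case the input is transformed by: move the last character to the front.
For "owlqierahgru" the result is "uowlqierahgr".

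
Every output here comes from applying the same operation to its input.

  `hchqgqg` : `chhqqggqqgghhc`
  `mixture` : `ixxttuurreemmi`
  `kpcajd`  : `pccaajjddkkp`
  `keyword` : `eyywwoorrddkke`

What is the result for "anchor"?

The pattern: double every character, then move the first 3 characters to the end (rotate left by 3).
Applying both steps to "anchor": "aanncchhoorr", then "ncchhoorraan".

ncchhoorraan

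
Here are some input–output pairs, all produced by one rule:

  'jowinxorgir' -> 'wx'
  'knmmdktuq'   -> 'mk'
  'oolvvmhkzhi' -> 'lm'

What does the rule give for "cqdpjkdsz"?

dk

Looking at the pairs, the operation is to keep one character in every 3, starting at position 3 (positions 3rd, 6th, 9th, ...), then delete the last character.
Starting from "cqdpjkdsz": after the first operation, "dkz"; after the second, "dk".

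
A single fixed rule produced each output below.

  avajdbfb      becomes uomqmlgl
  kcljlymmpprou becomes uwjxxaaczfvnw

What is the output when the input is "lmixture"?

What's happening: shift every letter 11 places forward in the alphabet (wrapping around), then move the first 3 characters to the end (rotate left by 3).
"lmixture" → "iefcpwxt".

iefcpwxt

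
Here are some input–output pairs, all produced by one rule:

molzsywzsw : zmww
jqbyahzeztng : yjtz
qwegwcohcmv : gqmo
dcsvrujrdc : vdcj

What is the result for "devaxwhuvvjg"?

advh

The rule is to keep one character in every 3, starting at position 1 (positions 1st, 4th, 7th, ...), then swap each adjacent pair of characters (1↔2, 3↔4, ...).
"devaxwhuvvjg" → "advh".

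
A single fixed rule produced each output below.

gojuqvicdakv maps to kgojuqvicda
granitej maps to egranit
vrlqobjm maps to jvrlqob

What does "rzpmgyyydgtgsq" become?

srzpmgyyydgtg

The transformation: delete the last character, then move the last character to the front.
Applying both steps to "rzpmgyyydgtgsq": "rzpmgyyydgtgs", then "srzpmgyyydgtg".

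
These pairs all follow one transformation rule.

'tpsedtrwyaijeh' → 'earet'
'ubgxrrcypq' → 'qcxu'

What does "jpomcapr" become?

Rule — keep one character in every 3, starting at position 1 (positions 1st, 4th, 7th, ...), then reverse the string.
So "jpomcapr" becomes "pmj".

pmj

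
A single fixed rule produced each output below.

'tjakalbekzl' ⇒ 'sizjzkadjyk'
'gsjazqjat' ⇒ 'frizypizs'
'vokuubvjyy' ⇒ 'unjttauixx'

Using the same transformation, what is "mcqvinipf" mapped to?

lbpuhmhoe

The transformation: shift every letter 1 place backward in the alphabet (wrapping around).
"mcqvinipf" → "lbpuhmhoe".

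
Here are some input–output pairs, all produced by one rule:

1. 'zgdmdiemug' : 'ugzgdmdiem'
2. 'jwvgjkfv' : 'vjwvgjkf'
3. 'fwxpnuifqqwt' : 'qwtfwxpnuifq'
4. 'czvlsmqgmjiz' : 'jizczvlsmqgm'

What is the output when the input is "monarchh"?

The transformation: swap the front and back halves of the string, then move the first 3 characters to the end (rotate left by 3).
Working it through for "monarchh": intermediate "rchhmona", final "hmonarch".

hmonarch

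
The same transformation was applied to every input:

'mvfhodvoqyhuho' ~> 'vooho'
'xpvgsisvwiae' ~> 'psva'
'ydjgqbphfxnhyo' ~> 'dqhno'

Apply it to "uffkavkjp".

Looking at the pairs, the operation is to keep one character in every 3, starting at position 2 (positions 2nd, 5th, 8th, ...).
Applying that to "uffkavkjp" gives "faj".

faj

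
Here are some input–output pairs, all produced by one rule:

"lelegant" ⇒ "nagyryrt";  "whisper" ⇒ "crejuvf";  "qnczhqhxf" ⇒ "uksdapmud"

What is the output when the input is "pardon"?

What's happening: move the last 3 characters to the front (rotate right by 3), then shift every letter 13 places forward in the alphabet (wrapping around) — i.e. ROT13.
For "pardon" the result is "qbacne".

qbacne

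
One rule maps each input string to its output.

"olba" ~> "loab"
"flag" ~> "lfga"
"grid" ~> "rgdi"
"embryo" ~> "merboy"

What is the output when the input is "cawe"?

acew

The pattern: swap each adjacent pair of characters (1↔2, 3↔4, ...).
On "cawe" that produces "acew".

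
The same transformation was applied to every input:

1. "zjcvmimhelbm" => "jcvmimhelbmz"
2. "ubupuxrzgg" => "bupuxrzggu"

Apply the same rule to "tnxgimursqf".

nxgimursqft

In each case the input is transformed by: move the first character to the end.
So "tnxgimursqf" becomes "nxgimursqft".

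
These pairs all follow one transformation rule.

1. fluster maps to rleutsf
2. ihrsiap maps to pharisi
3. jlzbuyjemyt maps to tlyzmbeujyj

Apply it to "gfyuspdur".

In each case the input is transformed by: take characters alternately from the front and the back (1st, last, 2nd, 2nd-last, ...), then move the first character to the end.
Applying both steps to "gfyuspdur": "grfuydups", then "rfuydupsg".

rfuydupsg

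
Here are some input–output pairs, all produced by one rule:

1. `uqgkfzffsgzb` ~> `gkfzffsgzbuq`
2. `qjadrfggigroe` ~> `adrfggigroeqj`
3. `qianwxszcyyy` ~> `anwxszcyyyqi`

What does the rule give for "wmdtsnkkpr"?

The pattern: move the first 2 characters to the end (rotate left by 2).
Applying that to "wmdtsnkkpr" gives "dtsnkkprwm".

dtsnkkprwm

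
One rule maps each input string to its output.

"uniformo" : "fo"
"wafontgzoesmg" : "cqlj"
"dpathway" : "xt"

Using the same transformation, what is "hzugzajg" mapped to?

What's happening: shift every letter 3 places backward in the alphabet (wrapping around), then keep one character in every 3, starting at position 3 (positions 3rd, 6th, 9th, ...).
Working it through for "hzugzajg": intermediate "ewrdwxgd", final "rx".
(Check on "uniformo": → "rkfclojl" → "fo" ✓)

rx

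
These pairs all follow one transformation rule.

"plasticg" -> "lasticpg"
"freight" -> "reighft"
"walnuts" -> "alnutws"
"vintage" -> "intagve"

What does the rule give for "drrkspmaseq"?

The pattern: swap the first and last characters, then move the first character to the end.
Starting from "drrkspmaseq": after the first operation, "qrrkspmased"; after the second, "rrkspmasedq".

rrkspmasedq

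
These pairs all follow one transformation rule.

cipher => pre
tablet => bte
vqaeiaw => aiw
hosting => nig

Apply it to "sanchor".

The pattern: swap each adjacent pair of characters (1↔2, 3↔4, ...), then keep only the last 3 characters.
Working it through for "sanchor": intermediate "ascnohr", final "ohr".
(Check on "vqaeiaw": → "qveaaiw" → "aiw" ✓)

ohr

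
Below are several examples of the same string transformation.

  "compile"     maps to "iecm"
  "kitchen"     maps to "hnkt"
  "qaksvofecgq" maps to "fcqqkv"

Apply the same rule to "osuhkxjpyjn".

What's happening: keep every other character starting from the first (positions 1st, 3rd, 5th, ...), then swap the front and back halves of the string.
Starting from "osuhkxjpyjn": after the first operation, "oukjyn"; after the second, "jynouk".

jynouk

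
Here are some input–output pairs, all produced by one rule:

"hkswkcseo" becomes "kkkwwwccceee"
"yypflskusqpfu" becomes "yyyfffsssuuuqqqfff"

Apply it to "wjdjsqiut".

jjjjjjqqquuu

Looking at the pairs, the operation is to keep every other character starting from the second (positions 2nd, 4th, 6th, ...), then repeat every character 3 times.
Applying both steps to "wjdjsqiut": "jjqu", then "jjjjjjqqquuu".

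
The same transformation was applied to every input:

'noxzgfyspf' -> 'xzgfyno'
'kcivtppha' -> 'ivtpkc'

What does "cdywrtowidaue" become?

Rule — delete the last 3 characters, then move the first 2 characters to the end (rotate left by 2).
On "cdywrtowidaue": the first step gives "cdywrtowid", and the second then gives "ywrtowidcd".
(Check on "noxzgfyspf": → "noxzgfy" → "xzgfyno" ✓)

ywrtowidcd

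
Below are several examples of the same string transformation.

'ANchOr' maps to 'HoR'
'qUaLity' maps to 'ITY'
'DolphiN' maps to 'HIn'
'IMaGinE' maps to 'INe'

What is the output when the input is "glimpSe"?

PsE

Rule — flip the case of every letter, then keep only the last 3 characters.
For "glimpSe" the result is "PsE".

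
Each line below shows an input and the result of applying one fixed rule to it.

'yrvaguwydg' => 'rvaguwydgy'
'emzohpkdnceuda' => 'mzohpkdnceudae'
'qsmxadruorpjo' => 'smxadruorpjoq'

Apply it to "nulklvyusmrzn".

ulklvyusmrznn

Each output is the input with this applied: move the first character to the end.
Applying that to "nulklvyusmrzn" gives "ulklvyusmrznn".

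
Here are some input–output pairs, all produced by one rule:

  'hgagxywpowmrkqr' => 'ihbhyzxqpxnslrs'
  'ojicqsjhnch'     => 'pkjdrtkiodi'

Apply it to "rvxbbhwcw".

In each case the input is transformed by: shift every letter 1 place forward in the alphabet (wrapping around).
On "rvxbbhwcw" that produces "swyccixdx".

swyccixdx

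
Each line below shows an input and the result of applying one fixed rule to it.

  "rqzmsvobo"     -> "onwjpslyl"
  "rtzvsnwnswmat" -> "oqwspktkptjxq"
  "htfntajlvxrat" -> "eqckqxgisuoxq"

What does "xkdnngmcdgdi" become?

What's happening: shift every letter 3 places backward in the alphabet (wrapping around).
On "xkdnngmcdgdi" that produces "uhakkdjzadaf".

uhakkdjzadaf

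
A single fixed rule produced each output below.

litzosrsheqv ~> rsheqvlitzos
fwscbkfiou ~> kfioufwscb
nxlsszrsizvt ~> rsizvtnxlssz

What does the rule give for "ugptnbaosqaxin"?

osqaxinugptnba

The transformation: swap the front and back halves of the string.
Doing the same to "ugptnbaosqaxin": "osqaxinugptnba".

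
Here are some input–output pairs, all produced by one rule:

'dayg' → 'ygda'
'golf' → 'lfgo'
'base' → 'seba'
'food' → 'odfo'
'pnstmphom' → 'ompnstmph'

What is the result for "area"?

What's happening: move the last 2 characters to the front (rotate right by 2).
Doing the same to "area": "eaar".

eaar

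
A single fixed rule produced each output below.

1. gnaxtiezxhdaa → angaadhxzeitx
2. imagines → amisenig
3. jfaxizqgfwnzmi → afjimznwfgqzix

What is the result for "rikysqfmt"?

The transformation: reverse the string, then move the last 3 characters to the front (rotate right by 3).
On "rikysqfmt" that produces "kirtmfqsy".

kirtmfqsy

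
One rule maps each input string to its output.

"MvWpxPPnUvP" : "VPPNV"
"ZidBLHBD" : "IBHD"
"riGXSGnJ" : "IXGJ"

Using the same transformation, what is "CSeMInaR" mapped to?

The transformation: keep every other character starting from the second (positions 2nd, 4th, 6th, ...), then convert every letter to uppercase.
So "CSeMInaR" becomes "SMNR".

SMNR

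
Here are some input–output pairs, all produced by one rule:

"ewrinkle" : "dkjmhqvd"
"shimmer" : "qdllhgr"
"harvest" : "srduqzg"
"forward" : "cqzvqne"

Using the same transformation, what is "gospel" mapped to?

The pattern: shift every letter 1 place backward in the alphabet (wrapping around), then reverse the string.
Working it through for "gospel": intermediate "fnrodk", final "kdornf".

kdornf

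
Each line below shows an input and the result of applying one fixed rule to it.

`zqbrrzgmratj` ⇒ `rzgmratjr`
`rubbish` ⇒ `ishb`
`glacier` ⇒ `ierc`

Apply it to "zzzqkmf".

Each output is the input with this applied: delete the first 3 characters, then move the first character to the end.
Starting from "zzzqkmf": after the first operation, "qkmf"; after the second, "kmfq".
(Check on "zqbrrzgmratj": → "rrzgmratj" → "rzgmratjr" ✓)

kmfq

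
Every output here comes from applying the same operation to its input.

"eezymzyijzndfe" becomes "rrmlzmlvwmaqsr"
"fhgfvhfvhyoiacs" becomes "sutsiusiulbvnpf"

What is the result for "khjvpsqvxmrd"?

In each case the input is transformed by: shift every letter 13 places forward in the alphabet (wrapping around) — i.e. ROT13.
Applying that to "khjvpsqvxmrd" gives "xuwicfdikzeq".

xuwicfdikzeq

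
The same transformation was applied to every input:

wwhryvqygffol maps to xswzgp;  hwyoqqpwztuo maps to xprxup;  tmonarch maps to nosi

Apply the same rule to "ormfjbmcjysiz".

sgcdzj

In each case the input is transformed by: keep every other character starting from the second (positions 2nd, 4th, 6th, ...), then shift every letter 1 place forward in the alphabet (wrapping around).
On "ormfjbmcjysiz": the first step gives "rfbcyi", and the second then gives "sgcdzj".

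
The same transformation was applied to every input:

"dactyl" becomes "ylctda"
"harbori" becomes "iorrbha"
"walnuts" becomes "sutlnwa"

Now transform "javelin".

nliveja

In each case the input is transformed by: swap each adjacent pair of characters (1↔2, 3↔4, ...), then reverse the string.
Doing the same to "javelin": "nliveja".
(Check on "walnuts": → "awnltus" → "sutlnwa" ✓)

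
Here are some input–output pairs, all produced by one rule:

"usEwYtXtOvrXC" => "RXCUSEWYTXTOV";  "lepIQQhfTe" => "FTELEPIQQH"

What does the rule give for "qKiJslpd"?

LPDQKIJS

Rule — move the last 3 characters to the front (rotate right by 3), then convert every letter to uppercase.
Applying that to "qKiJslpd" gives "LPDQKIJS".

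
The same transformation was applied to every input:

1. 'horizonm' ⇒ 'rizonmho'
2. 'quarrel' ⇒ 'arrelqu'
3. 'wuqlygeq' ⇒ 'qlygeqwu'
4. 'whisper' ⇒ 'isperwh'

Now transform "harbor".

rborha

The pattern: move the first 2 characters to the end (rotate left by 2).
So "harbor" becomes "rborha".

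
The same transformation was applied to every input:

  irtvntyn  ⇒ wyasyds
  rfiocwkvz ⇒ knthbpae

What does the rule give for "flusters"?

The rule is to delete the first character, then shift every letter 5 places forward in the alphabet (wrapping around).
For "flusters", step one produces "lusters"; step two turns that into "qzxyjwx".

qzxyjwx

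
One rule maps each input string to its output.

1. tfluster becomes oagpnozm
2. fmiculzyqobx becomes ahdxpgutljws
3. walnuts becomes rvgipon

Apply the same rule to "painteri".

kvdiozmd

What's happening: shift every letter 5 places backward in the alphabet (wrapping around).
Doing the same to "painteri": "kvdiozmd".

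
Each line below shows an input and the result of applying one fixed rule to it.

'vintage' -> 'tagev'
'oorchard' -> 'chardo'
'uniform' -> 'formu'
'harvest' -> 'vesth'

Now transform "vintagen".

tagenv

The rule is to move the first 3 characters to the end (rotate left by 3), then delete the last 2 characters.
"vintagen" → "tagenvin" → "tagenv".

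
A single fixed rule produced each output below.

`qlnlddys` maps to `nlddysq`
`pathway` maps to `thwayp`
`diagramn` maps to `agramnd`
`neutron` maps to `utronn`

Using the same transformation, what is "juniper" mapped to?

niperj

Looking at the pairs, the operation is to move the first character to the end, then delete the first character.
Applying both steps to "juniper": "uniperj", then "niperj".
(Check on "diagramn": → "iagramnd" → "agramnd" ✓)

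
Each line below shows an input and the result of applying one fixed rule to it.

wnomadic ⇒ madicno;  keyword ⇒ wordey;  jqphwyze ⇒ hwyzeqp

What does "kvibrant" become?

brantvi

What's happening: delete the first character, then move the first 2 characters to the end (rotate left by 2).
"kvibrant" → "vibrant" → "brantvi".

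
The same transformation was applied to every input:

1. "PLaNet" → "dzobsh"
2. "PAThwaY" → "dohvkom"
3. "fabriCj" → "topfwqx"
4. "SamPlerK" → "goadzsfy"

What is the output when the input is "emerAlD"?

sasfozr

Looking at the pairs, the operation is to shift every letter 12 places backward in the alphabet (wrapping around), then convert every letter to lowercase.
Applying both steps to "emerAlD": "sasfOzR", then "sasfozr".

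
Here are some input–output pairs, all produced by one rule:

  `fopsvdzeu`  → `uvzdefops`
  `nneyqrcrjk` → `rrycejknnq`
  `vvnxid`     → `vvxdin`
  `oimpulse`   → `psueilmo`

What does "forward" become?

The transformation: sort the characters into alphabetical order, then move the last 3 characters to the front (rotate right by 3).
For "forward" the result is "rrwadfo".

rrwadfo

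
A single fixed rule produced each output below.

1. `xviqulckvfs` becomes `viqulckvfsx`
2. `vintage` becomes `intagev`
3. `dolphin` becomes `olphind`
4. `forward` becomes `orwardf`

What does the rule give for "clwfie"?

lwfiec

The transformation: move the first character to the end.
For "clwfie" the result is "lwfiec".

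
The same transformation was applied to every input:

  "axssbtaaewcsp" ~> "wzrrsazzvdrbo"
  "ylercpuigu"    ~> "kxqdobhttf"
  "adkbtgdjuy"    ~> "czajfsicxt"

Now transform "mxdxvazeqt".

The rule is to swap each adjacent pair of characters (1↔2, 3↔4, ...), then shift every letter 1 place backward in the alphabet (wrapping around).
"mxdxvazeqt" → "wlwczudysp".

wlwczudysp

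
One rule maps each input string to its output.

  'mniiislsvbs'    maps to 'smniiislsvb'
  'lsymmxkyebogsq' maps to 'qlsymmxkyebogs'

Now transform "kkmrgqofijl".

lkkmrgqofij

Looking at the pairs, the operation is to move the last character to the front.
For "kkmrgqofijl" the result is "lkkmrgqofij".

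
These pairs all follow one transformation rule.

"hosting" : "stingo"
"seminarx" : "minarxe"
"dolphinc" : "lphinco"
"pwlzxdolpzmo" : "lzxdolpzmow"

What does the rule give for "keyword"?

Rule — delete the first character, then move the first character to the end.
Working it through for "keyword": intermediate "eyword", final "yworde".

yworde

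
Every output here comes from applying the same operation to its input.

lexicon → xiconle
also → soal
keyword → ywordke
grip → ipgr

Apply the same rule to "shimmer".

Each output is the input with this applied: move the first 2 characters to the end (rotate left by 2).
On "shimmer" that produces "immersh".

immersh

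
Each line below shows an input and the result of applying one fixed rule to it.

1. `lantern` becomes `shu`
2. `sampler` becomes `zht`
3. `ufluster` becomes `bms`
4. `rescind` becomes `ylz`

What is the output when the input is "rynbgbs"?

The rule is to shift every letter 7 places forward in the alphabet (wrapping around), then keep only the first 3 characters.
For "rynbgbs", step one produces "yfuiniz"; step two turns that into "yfu".

yfu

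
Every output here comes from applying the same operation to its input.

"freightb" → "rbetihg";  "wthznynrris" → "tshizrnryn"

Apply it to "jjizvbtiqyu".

juiyzqvibt

Rule — delete the first character, then take characters alternately from the front and the back (1st, last, 2nd, 2nd-last, ...).
On "jjizvbtiqyu": the first step gives "jizvbtiqyu", and the second then gives "juiyzqvibt".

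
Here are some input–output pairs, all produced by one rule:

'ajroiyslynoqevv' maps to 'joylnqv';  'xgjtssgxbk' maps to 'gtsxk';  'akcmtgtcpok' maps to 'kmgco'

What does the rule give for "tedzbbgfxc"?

ezbfc

In each case the input is transformed by: keep every other character starting from the second (positions 2nd, 4th, 6th, ...).
Applying that to "tedzbbgfxc" gives "ezbfc".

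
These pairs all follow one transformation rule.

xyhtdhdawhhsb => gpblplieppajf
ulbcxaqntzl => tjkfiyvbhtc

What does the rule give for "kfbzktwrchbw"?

Each output is the input with this applied: shift every letter 8 places forward in the alphabet (wrapping around), then move the first character to the end.
On "kfbzktwrchbw": the first step gives "snjhsbezkpje", and the second then gives "njhsbezkpjes".

njhsbezkpjes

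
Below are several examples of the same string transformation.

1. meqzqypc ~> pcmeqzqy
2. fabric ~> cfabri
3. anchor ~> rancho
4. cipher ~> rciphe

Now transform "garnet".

Looking at the pairs, the operation is to swap the front and back halves of the string, then move the first 2 characters to the end (rotate left by 2).
For "garnet", step one produces "netgar"; step two turns that into "tgarne".

tgarne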